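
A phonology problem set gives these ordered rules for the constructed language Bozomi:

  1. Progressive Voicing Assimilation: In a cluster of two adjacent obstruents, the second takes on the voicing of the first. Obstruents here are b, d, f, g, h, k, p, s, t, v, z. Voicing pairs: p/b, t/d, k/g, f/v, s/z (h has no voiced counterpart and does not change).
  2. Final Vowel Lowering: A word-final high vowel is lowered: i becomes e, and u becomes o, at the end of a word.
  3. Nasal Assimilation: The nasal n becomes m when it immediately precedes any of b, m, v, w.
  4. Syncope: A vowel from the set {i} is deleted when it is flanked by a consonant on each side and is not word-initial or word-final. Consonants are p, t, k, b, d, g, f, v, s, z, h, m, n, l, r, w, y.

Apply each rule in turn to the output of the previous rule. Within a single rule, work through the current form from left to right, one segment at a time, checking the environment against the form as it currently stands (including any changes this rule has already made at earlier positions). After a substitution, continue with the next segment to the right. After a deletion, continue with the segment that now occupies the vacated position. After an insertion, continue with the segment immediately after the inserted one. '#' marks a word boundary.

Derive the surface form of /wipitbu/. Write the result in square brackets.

[wptpo]

1 Progressive Voicing Assimilation: [wipitbu] → [wipitpu]
2 Final Vowel Lowering: [wipitpu] → [wipitpo]
3 Nasal Assimilation: no change — [wipitpo]
4 Syncope: [wipitpo] → [wptpo]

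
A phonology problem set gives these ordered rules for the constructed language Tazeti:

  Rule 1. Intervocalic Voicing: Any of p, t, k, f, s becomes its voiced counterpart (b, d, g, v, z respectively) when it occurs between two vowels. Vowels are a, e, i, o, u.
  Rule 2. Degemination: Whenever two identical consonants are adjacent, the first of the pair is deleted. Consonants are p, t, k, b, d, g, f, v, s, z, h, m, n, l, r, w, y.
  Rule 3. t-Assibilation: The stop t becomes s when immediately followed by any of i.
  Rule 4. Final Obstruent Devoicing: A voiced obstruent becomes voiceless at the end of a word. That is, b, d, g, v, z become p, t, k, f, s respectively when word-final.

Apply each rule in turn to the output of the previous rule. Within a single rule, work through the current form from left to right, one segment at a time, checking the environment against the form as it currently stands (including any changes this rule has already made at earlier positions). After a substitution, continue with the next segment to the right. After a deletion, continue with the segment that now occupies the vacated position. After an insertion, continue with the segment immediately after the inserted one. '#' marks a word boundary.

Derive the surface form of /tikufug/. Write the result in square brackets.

Rule 1 Intervocalic Voicing: [tikufug] → [tiguvug]
Rule 2 Degemination: no change — [tiguvug]
Rule 3 t-Assibilation: [tiguvug] → [siguvug]
Rule 4 Final Obstruent Devoicing: [siguvug] → [siguvuk]

[siguvuk]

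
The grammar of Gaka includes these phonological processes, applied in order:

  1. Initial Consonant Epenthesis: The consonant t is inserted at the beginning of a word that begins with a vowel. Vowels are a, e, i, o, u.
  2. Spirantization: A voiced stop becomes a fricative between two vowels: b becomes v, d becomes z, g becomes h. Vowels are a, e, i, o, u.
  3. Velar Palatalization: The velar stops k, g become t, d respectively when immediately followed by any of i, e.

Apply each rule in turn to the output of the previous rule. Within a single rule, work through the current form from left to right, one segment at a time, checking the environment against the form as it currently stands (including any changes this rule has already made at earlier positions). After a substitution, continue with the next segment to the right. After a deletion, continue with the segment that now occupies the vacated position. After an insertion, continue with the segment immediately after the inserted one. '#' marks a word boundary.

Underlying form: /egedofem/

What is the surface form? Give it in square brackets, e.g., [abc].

[tehezofem]

1 Initial Consonant Epenthesis: [egedofem] → [tegedofem]
2 Spirantization: [tegedofem] → [tehezofem]
3 Velar Palatalization: no change — [tehezofem]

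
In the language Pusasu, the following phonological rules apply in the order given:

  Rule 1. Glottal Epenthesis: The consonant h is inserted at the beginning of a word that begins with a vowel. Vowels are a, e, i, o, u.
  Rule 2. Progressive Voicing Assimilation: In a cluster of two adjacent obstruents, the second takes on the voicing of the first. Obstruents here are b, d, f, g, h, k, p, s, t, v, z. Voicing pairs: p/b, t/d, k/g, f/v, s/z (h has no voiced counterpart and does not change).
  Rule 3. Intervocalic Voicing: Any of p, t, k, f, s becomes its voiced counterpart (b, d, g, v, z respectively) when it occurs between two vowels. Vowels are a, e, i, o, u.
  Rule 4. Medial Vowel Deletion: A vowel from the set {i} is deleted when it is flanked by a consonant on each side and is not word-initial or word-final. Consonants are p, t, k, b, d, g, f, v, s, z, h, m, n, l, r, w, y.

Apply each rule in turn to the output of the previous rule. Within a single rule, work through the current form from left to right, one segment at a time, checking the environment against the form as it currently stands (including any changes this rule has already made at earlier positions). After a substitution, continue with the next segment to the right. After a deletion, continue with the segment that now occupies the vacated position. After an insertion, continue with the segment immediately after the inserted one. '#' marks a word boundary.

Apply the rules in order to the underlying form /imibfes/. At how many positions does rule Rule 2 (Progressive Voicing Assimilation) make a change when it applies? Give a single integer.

1

Rule 1 Glottal Epenthesis: [imibfes] → [himibfes]
Rule 2 Progressive Voicing Assimilation: [himibfes] → [himibves]
Rule 3 Intervocalic Voicing: no change — [himibves]
Rule 4 Medial Vowel Deletion: [himibves] → [hmbves]
Rule Rule 2 changed 1 position(s).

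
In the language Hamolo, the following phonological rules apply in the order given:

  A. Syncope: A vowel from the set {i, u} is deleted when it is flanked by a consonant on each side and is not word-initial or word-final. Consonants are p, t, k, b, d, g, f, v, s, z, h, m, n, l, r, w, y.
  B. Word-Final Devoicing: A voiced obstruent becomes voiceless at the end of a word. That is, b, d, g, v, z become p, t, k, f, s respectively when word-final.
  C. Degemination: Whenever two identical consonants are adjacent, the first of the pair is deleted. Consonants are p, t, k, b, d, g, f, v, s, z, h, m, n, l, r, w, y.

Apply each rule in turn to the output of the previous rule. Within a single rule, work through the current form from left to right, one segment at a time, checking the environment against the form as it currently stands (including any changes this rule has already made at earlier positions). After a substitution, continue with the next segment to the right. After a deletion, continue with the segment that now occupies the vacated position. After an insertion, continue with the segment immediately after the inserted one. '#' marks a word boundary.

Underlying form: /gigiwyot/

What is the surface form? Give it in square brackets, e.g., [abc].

[gwyot]

A Syncope: [gigiwyot] → [ggwyot]
B Word-Final Devoicing: no change — [ggwyot]
C Degemination: [ggwyot] → [gwyot]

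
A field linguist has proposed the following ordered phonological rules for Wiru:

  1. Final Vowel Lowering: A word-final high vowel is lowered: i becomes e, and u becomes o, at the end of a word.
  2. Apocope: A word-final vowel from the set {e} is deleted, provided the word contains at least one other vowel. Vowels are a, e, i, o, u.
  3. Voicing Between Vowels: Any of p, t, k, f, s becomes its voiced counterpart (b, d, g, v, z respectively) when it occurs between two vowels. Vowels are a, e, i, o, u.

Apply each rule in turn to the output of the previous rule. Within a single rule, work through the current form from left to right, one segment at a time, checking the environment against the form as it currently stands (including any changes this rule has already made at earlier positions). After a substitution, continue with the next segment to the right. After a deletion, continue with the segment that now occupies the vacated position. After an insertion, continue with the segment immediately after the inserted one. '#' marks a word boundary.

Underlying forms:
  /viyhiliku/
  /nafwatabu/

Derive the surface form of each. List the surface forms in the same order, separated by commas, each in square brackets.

/viyhiliku/:
  1 Final Vowel Lowering: [viyhiliku] → [viyhiliko]
  2 Apocope: no change — [viyhiliko]
  3 Voicing Between Vowels: [viyhiliko] → [viyhiligo]
/nafwatabu/:
  1 Final Vowel Lowering: [nafwatabu] → [nafwatabo]
  2 Apocope: no change — [nafwatabo]
  3 Voicing Between Vowels: [nafwatabo] → [nafwadabo]

[viyhiligo], [nafwadabo]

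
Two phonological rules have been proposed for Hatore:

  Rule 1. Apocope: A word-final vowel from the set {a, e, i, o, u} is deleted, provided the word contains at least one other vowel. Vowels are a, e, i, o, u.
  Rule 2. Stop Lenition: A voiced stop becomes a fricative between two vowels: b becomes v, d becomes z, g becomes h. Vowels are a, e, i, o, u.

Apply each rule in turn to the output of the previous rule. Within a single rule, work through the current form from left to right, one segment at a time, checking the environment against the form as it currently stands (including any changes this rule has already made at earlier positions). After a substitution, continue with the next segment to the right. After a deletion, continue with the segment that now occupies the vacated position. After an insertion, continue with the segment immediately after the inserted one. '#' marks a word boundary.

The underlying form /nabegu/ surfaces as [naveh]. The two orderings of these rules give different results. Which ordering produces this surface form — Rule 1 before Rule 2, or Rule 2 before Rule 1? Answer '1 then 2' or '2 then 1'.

Order 1 then 2:
  1 Apocope: [nabegu] → [nabeg]
  2 Stop Lenition: [nabeg] → [naveg]
  result: [naveg]
Order 2 then 1:
  2 Stop Lenition: [nabegu] → [navehu]
  1 Apocope: [navehu] → [naveh]
  result: [naveh]

2 then 1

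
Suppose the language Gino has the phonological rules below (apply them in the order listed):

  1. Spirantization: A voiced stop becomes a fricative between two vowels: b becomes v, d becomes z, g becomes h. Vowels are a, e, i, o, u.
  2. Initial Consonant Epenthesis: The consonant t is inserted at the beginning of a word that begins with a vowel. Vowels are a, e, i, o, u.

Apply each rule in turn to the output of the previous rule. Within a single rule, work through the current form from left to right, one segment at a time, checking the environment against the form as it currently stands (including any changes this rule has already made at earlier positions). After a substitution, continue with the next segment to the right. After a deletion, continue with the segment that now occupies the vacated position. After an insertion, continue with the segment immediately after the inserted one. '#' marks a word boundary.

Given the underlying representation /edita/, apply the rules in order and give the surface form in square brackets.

1 Spirantization: [edita] → [ezita]
2 Initial Consonant Epenthesis: [ezita] → [tezita]

[tezita]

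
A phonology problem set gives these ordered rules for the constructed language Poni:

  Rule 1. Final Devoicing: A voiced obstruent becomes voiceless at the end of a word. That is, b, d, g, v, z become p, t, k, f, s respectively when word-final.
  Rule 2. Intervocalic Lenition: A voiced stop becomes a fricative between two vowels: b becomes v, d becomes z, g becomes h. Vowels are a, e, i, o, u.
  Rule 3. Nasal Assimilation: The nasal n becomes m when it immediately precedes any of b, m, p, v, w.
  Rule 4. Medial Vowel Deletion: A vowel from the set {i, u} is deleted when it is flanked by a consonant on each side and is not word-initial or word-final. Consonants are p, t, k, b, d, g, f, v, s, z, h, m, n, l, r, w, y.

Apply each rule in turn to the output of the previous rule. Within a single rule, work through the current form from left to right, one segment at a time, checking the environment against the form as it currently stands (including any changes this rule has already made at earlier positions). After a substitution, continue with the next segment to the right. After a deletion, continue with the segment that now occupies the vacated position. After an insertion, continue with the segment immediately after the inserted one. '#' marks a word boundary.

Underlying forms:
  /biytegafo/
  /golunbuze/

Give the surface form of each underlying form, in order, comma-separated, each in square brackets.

[bytehafo], [golmbze]

/biytegafo/:
  Rule 1 Final Devoicing: no change — [biytegafo]
  Rule 2 Intervocalic Lenition: [biytegafo] → [biytehafo]
  Rule 3 Nasal Assimilation: no change — [biytehafo]
  Rule 4 Medial Vowel Deletion: [biytehafo] → [bytehafo]
/golunbuze/:
  Rule 1 Final Devoicing: no change — [golunbuze]
  Rule 2 Intervocalic Lenition: no change — [golunbuze]
  Rule 3 Nasal Assimilation: [golunbuze] → [golumbuze]
  Rule 4 Medial Vowel Deletion: [golumbuze] → [golmbze]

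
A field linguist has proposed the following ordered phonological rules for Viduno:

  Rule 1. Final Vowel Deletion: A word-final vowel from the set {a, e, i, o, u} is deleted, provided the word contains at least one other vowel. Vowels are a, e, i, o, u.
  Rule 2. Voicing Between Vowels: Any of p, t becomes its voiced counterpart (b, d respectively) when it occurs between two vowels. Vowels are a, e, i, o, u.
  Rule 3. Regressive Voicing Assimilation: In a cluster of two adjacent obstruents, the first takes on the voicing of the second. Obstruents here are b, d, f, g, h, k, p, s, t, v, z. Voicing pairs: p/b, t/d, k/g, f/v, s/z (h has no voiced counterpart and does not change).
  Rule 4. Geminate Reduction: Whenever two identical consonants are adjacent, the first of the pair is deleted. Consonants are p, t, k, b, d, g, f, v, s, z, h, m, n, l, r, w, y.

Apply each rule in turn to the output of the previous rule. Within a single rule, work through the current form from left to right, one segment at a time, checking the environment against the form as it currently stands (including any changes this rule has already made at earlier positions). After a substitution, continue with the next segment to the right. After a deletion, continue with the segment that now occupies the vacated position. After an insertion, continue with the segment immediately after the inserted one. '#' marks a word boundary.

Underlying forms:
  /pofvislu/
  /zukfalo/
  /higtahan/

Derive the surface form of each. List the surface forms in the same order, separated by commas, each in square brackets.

[povisl], [zukfal], [hiktahan]

/pofvislu/:
  Rule 1 Final Vowel Deletion: [pofvislu] → [pofvisl]
  Rule 2 Voicing Between Vowels: no change — [pofvisl]
  Rule 3 Regressive Voicing Assimilation: [pofvisl] → [povvisl]
  Rule 4 Geminate Reduction: [povvisl] → [povisl]
/zukfalo/:
  Rule 1 Final Vowel Deletion: [zukfalo] → [zukfal]
  Rule 2 Voicing Between Vowels: no change — [zukfal]
  Rule 3 Regressive Voicing Assimilation: no change — [zukfal]
  Rule 4 Geminate Reduction: no change — [zukfal]
/higtahan/:
  Rule 1 Final Vowel Deletion: no change — [higtahan]
  Rule 2 Voicing Between Vowels: no change — [higtahan]
  Rule 3 Regressive Voicing Assimilation: [higtahan] → [hiktahan]
  Rule 4 Geminate Reduction: no change — [hiktahan]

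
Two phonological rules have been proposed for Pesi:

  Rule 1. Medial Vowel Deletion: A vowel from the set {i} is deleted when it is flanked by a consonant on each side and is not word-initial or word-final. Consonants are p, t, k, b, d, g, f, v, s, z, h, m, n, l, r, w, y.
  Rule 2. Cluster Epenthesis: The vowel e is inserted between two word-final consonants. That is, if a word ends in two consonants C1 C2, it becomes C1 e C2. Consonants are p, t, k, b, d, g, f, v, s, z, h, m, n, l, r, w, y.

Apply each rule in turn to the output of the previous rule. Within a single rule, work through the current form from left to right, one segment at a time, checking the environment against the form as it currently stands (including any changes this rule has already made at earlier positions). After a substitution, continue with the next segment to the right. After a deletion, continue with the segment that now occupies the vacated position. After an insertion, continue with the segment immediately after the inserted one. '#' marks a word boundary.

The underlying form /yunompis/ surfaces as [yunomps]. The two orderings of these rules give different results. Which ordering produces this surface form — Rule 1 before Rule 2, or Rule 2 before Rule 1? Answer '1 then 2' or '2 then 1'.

Order 1 then 2:
  1 Medial Vowel Deletion: [yunompis] → [yunomps]
  2 Cluster Epenthesis: [yunomps] → [yunompes]
  result: [yunompes]
Order 2 then 1:
  2 Cluster Epenthesis: no change — [yunompis]
  1 Medial Vowel Deletion: [yunompis] → [yunomps]
  result: [yunomps]

2 then 1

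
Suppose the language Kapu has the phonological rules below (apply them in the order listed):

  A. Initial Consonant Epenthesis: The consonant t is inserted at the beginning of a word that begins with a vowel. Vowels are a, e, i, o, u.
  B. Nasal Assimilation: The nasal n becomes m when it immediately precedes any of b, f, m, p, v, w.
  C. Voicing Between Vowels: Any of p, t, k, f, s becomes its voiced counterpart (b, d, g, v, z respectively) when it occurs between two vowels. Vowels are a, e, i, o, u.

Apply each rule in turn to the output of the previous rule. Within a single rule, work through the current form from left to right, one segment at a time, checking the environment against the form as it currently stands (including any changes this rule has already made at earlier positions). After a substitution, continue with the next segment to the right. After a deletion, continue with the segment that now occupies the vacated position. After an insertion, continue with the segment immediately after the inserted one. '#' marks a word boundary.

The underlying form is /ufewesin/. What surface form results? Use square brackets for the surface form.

A Initial Consonant Epenthesis: [ufewesin] → [tufewesin]
B Nasal Assimilation: no change — [tufewesin]
C Voicing Between Vowels: [tufewesin] → [tuvewezin]

[tuvewezin]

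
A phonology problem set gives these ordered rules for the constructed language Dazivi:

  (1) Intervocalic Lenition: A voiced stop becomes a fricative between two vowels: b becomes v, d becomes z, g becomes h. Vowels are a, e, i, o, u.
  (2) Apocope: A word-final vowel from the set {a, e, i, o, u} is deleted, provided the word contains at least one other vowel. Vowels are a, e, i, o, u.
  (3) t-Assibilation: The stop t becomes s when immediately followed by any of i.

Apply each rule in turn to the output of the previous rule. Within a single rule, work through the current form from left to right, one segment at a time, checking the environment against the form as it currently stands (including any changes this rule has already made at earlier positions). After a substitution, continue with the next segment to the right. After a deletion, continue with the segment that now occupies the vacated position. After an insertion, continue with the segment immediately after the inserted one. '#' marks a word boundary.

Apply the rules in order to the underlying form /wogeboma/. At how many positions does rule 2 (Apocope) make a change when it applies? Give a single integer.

1

(1) Intervocalic Lenition: [wogeboma] → [wohevoma]
(2) Apocope: [wohevoma] → [wohevom]
(3) t-Assibilation: no change — [wohevom]
Rule 2 changed 1 position(s).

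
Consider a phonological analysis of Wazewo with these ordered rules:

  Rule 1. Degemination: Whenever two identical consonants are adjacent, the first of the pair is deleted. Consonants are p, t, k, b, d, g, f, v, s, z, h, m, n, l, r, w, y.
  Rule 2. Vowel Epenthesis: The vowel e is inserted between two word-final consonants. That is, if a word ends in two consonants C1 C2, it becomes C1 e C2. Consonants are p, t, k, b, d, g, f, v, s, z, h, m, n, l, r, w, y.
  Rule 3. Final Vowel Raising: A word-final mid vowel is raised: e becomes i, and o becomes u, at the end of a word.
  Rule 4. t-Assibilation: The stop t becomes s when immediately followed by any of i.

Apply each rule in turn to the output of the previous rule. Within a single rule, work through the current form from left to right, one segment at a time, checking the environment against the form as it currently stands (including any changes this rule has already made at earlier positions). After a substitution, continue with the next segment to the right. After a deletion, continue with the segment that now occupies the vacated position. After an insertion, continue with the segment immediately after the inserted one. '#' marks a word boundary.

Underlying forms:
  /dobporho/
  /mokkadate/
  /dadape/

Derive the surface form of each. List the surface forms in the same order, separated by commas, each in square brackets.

[dobporhu], [mokadasi], [dadapi]

/dobporho/:
  Rule 1 Degemination: no change — [dobporho]
  Rule 2 Vowel Epenthesis: no change — [dobporho]
  Rule 3 Final Vowel Raising: [dobporho] → [dobporhu]
  Rule 4 t-Assibilation: no change — [dobporhu]
/mokkadate/:
  Rule 1 Degemination: [mokkadate] → [mokadate]
  Rule 2 Vowel Epenthesis: no change — [mokadate]
  Rule 3 Final Vowel Raising: [mokadate] → [mokadati]
  Rule 4 t-Assibilation: [mokadati] → [mokadasi]
/dadape/:
  Rule 1 Degemination: no change — [dadape]
  Rule 2 Vowel Epenthesis: no change — [dadape]
  Rule 3 Final Vowel Raising: [dadape] → [dadapi]
  Rule 4 t-Assibilation: no change — [dadapi]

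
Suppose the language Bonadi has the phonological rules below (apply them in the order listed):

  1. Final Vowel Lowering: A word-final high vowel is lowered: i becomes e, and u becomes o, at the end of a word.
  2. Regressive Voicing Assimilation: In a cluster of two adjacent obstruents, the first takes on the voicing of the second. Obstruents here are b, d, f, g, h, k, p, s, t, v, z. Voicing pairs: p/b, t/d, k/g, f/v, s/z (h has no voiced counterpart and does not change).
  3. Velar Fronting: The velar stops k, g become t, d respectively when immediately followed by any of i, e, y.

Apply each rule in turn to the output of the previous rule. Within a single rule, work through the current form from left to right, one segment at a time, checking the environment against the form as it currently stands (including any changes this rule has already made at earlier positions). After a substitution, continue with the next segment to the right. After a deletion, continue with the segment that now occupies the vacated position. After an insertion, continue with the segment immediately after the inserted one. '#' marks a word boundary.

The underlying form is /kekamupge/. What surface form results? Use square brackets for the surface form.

1 Final Vowel Lowering: no change — [kekamupge]
2 Regressive Voicing Assimilation: [kekamupge] → [kekamubge]
3 Velar Fronting: [kekamubge] → [tekamubde]

[tekamubde]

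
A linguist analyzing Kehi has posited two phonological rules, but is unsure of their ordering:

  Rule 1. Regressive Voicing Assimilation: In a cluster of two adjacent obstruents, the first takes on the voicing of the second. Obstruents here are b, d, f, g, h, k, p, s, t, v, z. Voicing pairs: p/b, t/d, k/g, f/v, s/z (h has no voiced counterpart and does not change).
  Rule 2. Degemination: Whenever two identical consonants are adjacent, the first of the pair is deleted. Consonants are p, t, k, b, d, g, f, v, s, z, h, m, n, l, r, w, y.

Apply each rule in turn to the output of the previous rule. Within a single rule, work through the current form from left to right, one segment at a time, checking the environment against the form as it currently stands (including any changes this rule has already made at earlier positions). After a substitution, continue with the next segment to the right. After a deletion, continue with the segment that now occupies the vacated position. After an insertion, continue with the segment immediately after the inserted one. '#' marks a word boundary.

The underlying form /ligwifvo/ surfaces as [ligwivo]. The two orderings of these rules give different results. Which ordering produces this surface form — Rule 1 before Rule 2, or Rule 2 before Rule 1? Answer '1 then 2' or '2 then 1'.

Order 1 then 2:
  1 Regressive Voicing Assimilation: [ligwifvo] → [ligwivvo]
  2 Degemination: [ligwivvo] → [ligwivo]
  result: [ligwivo]
Order 2 then 1:
  2 Degemination: no change — [ligwifvo]
  1 Regressive Voicing Assimilation: [ligwifvo] → [ligwivvo]
  result: [ligwivvo]

1 then 2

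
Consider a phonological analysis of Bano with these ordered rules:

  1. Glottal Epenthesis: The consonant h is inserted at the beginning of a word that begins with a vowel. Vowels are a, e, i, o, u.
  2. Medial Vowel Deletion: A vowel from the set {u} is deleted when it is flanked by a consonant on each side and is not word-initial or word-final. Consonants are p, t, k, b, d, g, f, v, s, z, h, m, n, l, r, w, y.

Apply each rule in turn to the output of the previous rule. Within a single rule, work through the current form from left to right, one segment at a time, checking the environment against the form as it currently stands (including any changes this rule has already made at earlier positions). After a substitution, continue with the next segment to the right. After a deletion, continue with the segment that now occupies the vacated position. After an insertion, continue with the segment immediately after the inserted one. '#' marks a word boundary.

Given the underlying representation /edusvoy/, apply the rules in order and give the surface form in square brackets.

1 Glottal Epenthesis: [edusvoy] → [hedusvoy]
2 Medial Vowel Deletion: [hedusvoy] → [hedsvoy]

[hedsvoy]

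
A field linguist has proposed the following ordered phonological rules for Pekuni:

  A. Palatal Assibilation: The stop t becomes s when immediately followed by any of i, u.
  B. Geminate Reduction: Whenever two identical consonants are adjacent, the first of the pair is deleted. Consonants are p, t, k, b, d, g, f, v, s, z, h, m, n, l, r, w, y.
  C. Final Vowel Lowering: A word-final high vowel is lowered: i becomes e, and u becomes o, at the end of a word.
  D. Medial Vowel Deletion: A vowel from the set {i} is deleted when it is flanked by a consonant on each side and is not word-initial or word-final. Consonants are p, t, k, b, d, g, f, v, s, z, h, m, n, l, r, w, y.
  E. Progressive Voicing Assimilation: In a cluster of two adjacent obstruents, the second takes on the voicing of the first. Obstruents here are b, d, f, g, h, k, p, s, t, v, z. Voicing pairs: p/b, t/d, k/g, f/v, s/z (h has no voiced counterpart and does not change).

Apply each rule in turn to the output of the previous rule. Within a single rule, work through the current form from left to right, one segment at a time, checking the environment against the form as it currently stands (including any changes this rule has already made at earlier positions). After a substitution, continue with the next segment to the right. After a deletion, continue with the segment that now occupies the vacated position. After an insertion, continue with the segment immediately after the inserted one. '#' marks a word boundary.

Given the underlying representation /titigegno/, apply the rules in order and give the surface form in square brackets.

[sskegno]

A Palatal Assibilation: [titigegno] → [sisigegno]
B Geminate Reduction: no change — [sisigegno]
C Final Vowel Lowering: no change — [sisigegno]
D Medial Vowel Deletion: [sisigegno] → [ssgegno]
E Progressive Voicing Assimilation: [ssgegno] → [sskegno]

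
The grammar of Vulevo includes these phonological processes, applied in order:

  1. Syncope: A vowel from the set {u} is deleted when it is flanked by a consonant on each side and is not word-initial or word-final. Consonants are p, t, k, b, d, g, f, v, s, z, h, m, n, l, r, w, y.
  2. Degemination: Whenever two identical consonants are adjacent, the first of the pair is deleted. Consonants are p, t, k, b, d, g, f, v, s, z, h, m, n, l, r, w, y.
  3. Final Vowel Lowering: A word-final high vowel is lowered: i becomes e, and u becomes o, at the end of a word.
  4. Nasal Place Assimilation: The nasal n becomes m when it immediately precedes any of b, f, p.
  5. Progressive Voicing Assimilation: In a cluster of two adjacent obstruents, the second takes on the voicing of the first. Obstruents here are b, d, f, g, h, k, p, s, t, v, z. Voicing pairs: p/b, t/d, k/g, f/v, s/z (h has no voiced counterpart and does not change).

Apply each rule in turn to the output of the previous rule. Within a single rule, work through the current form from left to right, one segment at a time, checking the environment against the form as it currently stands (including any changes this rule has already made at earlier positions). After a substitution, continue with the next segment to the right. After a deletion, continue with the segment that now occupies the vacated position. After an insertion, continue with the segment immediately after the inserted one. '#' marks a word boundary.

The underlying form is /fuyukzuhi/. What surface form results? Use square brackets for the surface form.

1 Syncope: [fuyukzuhi] → [fykzhi]
2 Degemination: no change — [fykzhi]
3 Final Vowel Lowering: [fykzhi] → [fykzhe]
4 Nasal Place Assimilation: no change — [fykzhe]
5 Progressive Voicing Assimilation: [fykzhe] → [fykshe]

[fykshe]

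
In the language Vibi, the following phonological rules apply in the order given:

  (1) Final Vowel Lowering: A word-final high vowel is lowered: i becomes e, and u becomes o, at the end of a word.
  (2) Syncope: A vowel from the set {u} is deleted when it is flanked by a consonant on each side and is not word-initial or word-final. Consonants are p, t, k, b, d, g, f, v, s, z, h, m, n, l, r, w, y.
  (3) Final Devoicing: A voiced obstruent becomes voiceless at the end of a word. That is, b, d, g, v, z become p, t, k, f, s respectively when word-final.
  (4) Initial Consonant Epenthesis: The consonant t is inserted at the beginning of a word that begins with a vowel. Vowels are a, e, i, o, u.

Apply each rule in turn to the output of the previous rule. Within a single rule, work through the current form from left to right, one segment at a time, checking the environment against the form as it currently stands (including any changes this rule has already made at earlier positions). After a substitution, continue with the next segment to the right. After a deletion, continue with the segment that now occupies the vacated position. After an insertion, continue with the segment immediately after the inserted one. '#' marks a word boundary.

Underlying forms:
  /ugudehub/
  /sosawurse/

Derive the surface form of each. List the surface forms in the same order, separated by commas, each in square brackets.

[tugdehp], [sosawrse]

/ugudehub/:
  (1) Final Vowel Lowering: no change — [ugudehub]
  (2) Syncope: [ugudehub] → [ugdehb]
  (3) Final Devoicing: [ugdehb] → [ugdehp]
  (4) Initial Consonant Epenthesis: [ugdehp] → [tugdehp]
/sosawurse/:
  (1) Final Vowel Lowering: no change — [sosawurse]
  (2) Syncope: [sosawurse] → [sosawrse]
  (3) Final Devoicing: no change — [sosawrse]
  (4) Initial Consonant Epenthesis: no change — [sosawrse]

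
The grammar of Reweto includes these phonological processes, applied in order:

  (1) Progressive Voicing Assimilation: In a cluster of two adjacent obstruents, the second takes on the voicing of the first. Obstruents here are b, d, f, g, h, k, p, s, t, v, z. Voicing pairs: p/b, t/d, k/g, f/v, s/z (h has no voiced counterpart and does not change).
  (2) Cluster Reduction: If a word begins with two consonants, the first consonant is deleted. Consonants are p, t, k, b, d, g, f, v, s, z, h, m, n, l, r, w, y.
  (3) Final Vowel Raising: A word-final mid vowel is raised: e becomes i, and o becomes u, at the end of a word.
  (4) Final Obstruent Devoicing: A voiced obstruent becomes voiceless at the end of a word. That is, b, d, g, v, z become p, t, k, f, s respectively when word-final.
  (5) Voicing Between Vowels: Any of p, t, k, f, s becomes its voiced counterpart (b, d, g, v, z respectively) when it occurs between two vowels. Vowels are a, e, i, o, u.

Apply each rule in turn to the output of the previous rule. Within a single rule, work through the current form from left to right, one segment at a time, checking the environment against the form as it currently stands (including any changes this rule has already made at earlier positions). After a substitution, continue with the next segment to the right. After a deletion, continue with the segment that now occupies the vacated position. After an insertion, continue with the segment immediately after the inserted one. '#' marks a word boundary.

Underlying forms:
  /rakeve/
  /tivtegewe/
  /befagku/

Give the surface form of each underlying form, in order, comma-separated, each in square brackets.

/rakeve/:
  (1) Progressive Voicing Assimilation: no change — [rakeve]
  (2) Cluster Reduction: no change — [rakeve]
  (3) Final Vowel Raising: [rakeve] → [rakevi]
  (4) Final Obstruent Devoicing: no change — [rakevi]
  (5) Voicing Between Vowels: [rakevi] → [ragevi]
/tivtegewe/:
  (1) Progressive Voicing Assimilation: [tivtegewe] → [tivdegewe]
  (2) Cluster Reduction: no change — [tivdegewe]
  (3) Final Vowel Raising: [tivdegewe] → [tivdegewi]
  (4) Final Obstruent Devoicing: no change — [tivdegewi]
  (5) Voicing Between Vowels: no change — [tivdegewi]
/befagku/:
  (1) Progressive Voicing Assimilation: [befagku] → [befaggu]
  (2) Cluster Reduction: no change — [befaggu]
  (3) Final Vowel Raising: no change — [befaggu]
  (4) Final Obstruent Devoicing: no change — [befaggu]
  (5) Voicing Between Vowels: [befaggu] → [bevaggu]

[ragevi], [tivdegewi], [bevaggu]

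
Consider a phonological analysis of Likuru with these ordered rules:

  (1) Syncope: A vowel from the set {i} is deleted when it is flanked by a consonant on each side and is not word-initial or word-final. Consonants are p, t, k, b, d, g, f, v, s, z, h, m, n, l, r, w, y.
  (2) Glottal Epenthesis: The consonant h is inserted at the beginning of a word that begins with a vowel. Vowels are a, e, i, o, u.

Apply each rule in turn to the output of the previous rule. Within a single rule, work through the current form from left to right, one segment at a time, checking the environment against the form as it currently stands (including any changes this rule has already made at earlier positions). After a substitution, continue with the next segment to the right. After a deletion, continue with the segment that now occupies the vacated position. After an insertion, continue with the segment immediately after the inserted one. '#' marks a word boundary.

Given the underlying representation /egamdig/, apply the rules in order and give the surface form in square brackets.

[hegamdg]

(1) Syncope: [egamdig] → [egamdg]
(2) Glottal Epenthesis: [egamdg] → [hegamdg]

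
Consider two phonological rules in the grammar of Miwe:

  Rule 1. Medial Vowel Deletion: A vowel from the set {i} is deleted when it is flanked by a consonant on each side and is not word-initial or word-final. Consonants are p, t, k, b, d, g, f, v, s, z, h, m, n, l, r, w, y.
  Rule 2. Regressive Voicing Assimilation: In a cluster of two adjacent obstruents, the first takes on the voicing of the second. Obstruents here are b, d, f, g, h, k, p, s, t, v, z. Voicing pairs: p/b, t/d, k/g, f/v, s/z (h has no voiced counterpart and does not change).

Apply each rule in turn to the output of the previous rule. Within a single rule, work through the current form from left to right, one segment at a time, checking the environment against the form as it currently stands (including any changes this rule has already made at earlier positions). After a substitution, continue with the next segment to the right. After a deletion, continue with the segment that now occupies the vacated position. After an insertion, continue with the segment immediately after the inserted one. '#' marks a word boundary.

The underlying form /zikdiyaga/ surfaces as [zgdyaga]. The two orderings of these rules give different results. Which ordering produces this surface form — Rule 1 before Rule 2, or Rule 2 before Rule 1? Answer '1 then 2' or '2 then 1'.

2 then 1

Order 1 then 2:
  1 Medial Vowel Deletion: [zikdiyaga] → [zkdyaga]
  2 Regressive Voicing Assimilation: [zkdyaga] → [sgdyaga]
  result: [sgdyaga]
Order 2 then 1:
  2 Regressive Voicing Assimilation: [zikdiyaga] → [zigdiyaga]
  1 Medial Vowel Deletion: [zigdiyaga] → [zgdyaga]
  result: [zgdyaga]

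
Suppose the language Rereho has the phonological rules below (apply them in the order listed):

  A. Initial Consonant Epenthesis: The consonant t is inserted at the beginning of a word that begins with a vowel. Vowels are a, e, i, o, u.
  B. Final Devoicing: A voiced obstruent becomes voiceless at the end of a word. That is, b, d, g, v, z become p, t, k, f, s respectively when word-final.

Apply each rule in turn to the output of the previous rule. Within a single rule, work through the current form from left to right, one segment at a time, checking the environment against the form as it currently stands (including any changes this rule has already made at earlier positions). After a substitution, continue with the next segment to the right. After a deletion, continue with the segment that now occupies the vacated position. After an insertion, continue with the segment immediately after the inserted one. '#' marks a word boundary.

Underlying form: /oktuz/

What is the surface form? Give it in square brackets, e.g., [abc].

A Initial Consonant Epenthesis: [oktuz] → [toktuz]
B Final Devoicing: [toktuz] → [toktus]

[toktus]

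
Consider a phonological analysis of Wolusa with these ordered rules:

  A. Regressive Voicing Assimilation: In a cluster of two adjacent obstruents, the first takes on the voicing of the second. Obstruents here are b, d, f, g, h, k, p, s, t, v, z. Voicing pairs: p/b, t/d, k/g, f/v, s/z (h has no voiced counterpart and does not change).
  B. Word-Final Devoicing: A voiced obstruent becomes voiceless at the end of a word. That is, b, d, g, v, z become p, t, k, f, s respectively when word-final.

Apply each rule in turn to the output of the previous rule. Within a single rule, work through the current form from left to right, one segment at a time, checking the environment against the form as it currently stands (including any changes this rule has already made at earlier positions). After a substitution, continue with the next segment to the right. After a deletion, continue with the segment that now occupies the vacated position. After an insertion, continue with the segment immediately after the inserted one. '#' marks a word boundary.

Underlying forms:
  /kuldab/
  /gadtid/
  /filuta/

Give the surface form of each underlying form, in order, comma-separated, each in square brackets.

[kuldap], [gattit], [filuta]

/kuldab/:
  A Regressive Voicing Assimilation: no change — [kuldab]
  B Word-Final Devoicing: [kuldab] → [kuldap]
/gadtid/:
  A Regressive Voicing Assimilation: [gadtid] → [gattid]
  B Word-Final Devoicing: [gattid] → [gattit]
/filuta/:
  A Regressive Voicing Assimilation: no change — [filuta]
  B Word-Final Devoicing: no change — [filuta]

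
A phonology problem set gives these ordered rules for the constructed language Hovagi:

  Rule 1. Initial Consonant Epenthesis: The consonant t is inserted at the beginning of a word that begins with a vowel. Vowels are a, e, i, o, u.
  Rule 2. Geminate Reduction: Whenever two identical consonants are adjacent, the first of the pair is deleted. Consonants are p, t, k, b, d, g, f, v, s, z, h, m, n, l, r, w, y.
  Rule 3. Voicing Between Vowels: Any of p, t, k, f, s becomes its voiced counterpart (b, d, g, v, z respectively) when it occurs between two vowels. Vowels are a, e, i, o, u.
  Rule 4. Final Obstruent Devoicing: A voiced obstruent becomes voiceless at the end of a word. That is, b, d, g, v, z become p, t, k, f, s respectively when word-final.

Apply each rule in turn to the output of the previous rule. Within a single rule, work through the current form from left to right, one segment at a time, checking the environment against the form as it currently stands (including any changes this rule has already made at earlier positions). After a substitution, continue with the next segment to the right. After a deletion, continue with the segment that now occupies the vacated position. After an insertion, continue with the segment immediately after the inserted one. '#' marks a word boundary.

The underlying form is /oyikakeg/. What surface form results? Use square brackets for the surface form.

Rule 1 Initial Consonant Epenthesis: [oyikakeg] → [toyikakeg]
Rule 2 Geminate Reduction: no change — [toyikakeg]
Rule 3 Voicing Between Vowels: [toyikakeg] → [toyigageg]
Rule 4 Final Obstruent Devoicing: [toyigageg] → [toyigagek]

[toyigagek]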